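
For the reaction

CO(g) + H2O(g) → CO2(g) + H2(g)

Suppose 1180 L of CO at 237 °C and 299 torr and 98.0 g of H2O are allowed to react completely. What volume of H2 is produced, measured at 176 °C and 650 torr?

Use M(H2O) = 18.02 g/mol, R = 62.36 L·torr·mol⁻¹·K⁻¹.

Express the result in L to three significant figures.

234 L

n(CO) = PV/RT = (299 × 1180) / (62.36 × 510.15) = 11.09 mol
n(H2O) = 98.0 / 18.02 = 5.438 mol
For 11.09 mol CO, stoichiometry requires (1/1) × 11.09 = 11.09 mol H2O; 5.438 mol is available, so H2O is limiting.
n(H2) = (1/1) × 5.438 = 5.438 mol
V(H2) = nRT/P = 5.438 × 62.36 × 449.15 / 650 = 234.3 L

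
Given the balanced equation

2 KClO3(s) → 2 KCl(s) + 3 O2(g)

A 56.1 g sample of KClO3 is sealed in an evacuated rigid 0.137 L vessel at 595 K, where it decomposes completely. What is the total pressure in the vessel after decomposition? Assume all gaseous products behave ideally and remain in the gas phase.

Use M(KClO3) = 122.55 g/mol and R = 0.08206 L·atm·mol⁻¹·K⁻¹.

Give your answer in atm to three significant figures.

245 atm

n(KClO3) = 56.1 / 122.55 = 0.4578 mol
n(gas produced) = (3/2) × 0.4578 = 0.6867 mol
P = nRT/V = 0.6867 × 0.08206 × 595 / 0.137 = 244.7 atm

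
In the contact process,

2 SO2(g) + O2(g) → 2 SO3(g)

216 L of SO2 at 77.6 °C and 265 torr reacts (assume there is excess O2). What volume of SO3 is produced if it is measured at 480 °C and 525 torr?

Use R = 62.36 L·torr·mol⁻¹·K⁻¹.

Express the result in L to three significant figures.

234 L

n(SO2) = PV/RT = (265 × 216) / (62.36 × 350.75) = 2.617 mol
n(SO3) = (2/2) × 2.617 = 2.617 mol
V = nRT/P = 2.617 × 62.36 × 753.15 / 525 = 234.1 L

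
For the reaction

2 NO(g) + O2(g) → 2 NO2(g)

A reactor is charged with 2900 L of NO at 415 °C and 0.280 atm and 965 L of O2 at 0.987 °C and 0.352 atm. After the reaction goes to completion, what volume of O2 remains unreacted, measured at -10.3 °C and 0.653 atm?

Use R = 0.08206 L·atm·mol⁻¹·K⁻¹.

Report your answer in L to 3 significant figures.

261 L

n(NO) = PV/RT = (0.280 × 2900) / (0.08206 × 688.15) = 14.38 mol
n(O2) = PV/RT = (0.352 × 965) / (0.08206 × 274.137) = 15.10 mol
For 14.38 mol NO, stoichiometry requires (1/2) × 14.38 = 7.190 mol O2; 15.10 mol is available, so NO is limiting.
n(O2) consumed = (1/2) × 14.38 = 7.190 mol; remaining = 15.10 − 7.190 = 7.910 mol
V(O2) = nRT/P = 7.910 × 0.08206 × 262.85 / 0.653 = 261.3 L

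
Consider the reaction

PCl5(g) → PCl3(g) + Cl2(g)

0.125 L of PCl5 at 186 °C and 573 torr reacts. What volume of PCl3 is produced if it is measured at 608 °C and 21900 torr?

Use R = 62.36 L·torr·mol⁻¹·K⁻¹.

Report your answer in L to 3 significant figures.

0.00628 L

n(PCl5) = PV/RT = (573 × 0.125) / (62.36 × 459.15) = 0.002502 mol
n(PCl3) = (1/1) × 0.002502 = 0.002502 mol
V = nRT/P = 0.002502 × 62.36 × 881.15 / 21900 = 0.006278 L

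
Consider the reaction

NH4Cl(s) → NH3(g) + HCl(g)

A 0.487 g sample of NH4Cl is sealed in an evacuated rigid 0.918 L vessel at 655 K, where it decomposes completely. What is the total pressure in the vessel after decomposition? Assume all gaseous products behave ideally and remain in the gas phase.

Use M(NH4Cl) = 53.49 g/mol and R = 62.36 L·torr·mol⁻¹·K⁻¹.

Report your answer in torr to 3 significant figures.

n(NH4Cl) = 0.487 / 53.49 = 0.009105 mol
n(gas produced) = (2/1) × 0.009105 = 0.01821 mol
P = nRT/V = 0.01821 × 62.36 × 655 / 0.918 = 810.2 torr

810 torr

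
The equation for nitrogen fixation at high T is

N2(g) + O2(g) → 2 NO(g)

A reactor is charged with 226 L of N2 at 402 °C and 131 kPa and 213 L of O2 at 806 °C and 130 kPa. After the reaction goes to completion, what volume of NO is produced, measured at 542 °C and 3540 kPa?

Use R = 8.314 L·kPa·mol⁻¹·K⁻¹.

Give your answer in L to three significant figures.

n(N2) = PV/RT = (131 × 226) / (8.314 × 675.15) = 5.274 mol
n(O2) = PV/RT = (130 × 213) / (8.314 × 1079.15) = 3.086 mol
For 5.274 mol N2, stoichiometry requires (1/1) × 5.274 = 5.274 mol O2; 3.086 mol is available, so O2 is limiting.
n(NO) = (2/1) × 3.086 = 6.172 mol
V(NO) = nRT/P = 6.172 × 8.314 × 815.15 / 3540 = 11.82 L

11.8 L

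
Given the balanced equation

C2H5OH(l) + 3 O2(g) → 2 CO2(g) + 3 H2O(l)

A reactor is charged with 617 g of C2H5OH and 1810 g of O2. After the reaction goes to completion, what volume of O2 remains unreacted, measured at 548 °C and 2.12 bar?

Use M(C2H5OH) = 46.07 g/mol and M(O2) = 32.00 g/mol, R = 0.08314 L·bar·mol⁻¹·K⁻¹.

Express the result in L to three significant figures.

n(C2H5OH) = 617 / 46.07 = 13.39 mol
n(O2) = 1810 / 32.00 = 56.56 mol
For 13.39 mol C2H5OH, stoichiometry requires (3/1) × 13.39 = 40.17 mol O2; 56.56 mol is available, so C2H5OH is limiting.
n(O2) consumed = (3/1) × 13.39 = 40.17 mol; remaining = 56.56 − 40.17 = 16.39 mol
V(O2) = nRT/P = 16.39 × 0.08314 × 821.15 / 2.12 = 527.8 L

528 L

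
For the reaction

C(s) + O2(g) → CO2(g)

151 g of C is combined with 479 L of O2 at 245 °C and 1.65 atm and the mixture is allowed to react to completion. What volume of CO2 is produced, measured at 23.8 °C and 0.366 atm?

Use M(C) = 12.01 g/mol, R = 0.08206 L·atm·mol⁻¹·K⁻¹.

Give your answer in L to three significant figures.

n(C) = 151 / 12.01 = 12.57 mol
n(O2) = PV/RT = (1.65 × 479) / (0.08206 × 518.15) = 18.59 mol
For 12.57 mol C, stoichiometry requires (1/1) × 12.57 = 12.57 mol O2; 18.59 mol is available, so C is limiting.
n(CO2) = (1/1) × 12.57 = 12.57 mol
V(CO2) = nRT/P = 12.57 × 0.08206 × 296.95 / 0.366 = 836.9 L

837 L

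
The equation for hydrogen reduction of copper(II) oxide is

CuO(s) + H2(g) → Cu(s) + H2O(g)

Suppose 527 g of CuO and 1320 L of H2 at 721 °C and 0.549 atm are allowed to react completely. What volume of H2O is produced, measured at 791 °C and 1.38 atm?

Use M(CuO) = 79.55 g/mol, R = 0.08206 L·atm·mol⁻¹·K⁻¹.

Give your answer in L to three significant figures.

419 L

n(CuO) = 527 / 79.55 = 6.625 mol
n(H2) = PV/RT = (0.549 × 1320) / (0.08206 × 994.15) = 8.883 mol
For 6.625 mol CuO, stoichiometry requires (1/1) × 6.625 = 6.625 mol H2; 8.883 mol is available, so CuO is limiting.
n(H2O) = (1/1) × 6.625 = 6.625 mol
V(H2O) = nRT/P = 6.625 × 0.08206 × 1064.15 / 1.38 = 419.2 L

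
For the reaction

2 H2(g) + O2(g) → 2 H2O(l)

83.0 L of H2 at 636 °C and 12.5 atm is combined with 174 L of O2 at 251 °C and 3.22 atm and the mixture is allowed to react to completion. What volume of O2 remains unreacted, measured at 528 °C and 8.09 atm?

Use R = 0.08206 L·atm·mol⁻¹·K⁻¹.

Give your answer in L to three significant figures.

n(H2) = PV/RT = (12.5 × 83.0) / (0.08206 × 909.15) = 13.91 mol
n(O2) = PV/RT = (3.22 × 174) / (0.08206 × 524.15) = 13.03 mol
For 13.91 mol H2, stoichiometry requires (1/2) × 13.91 = 6.955 mol O2; 13.03 mol is available, so H2 is limiting.
n(O2) consumed = (1/2) × 13.91 = 6.955 mol; remaining = 13.03 − 6.955 = 6.075 mol
V(O2) = nRT/P = 6.075 × 0.08206 × 801.15 / 8.09 = 49.37 L

49.4 L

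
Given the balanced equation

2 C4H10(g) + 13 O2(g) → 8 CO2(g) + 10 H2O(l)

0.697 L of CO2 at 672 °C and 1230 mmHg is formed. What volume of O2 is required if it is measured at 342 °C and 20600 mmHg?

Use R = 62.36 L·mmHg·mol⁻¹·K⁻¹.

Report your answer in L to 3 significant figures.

n(CO2) = PV/RT = (1230 × 0.697) / (62.36 × 945.15) = 0.01455 mol
n(O2) = (13/8) × 0.01455 = 0.02364 mol
V = nRT/P = 0.02364 × 62.36 × 615.15 / 20600 = 0.04402 L

0.0440 L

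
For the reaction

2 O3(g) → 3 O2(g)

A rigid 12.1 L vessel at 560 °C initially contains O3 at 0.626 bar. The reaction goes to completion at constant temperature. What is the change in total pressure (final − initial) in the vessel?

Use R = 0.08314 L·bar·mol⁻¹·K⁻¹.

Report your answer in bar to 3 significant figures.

Since T and V are fixed, P_final/P_initial = n_final/n_initial = 3/2.
P_final = (3/2) × 0.626 = 0.9390 bar; ΔP = 0.9390 − 0.626 = 0.3130 bar

0.313 bar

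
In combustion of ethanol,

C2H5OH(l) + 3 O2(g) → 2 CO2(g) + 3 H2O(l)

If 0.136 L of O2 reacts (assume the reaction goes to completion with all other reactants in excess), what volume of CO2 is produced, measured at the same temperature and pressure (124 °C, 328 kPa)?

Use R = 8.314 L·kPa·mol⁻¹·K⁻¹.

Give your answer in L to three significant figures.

At constant T and P, gas volumes are in the mole ratio: V(CO2) = (2/3) × 0.136 = 0.09067 L

0.0907 L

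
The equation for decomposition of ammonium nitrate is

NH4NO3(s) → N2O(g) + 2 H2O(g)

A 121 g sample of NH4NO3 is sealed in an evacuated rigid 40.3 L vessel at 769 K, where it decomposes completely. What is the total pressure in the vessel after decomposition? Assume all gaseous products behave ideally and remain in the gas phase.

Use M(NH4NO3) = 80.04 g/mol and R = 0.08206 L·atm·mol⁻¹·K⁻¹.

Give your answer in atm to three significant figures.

n(NH4NO3) = 121 / 80.04 = 1.512 mol
n(gas produced) = (3/1) × 1.512 = 4.536 mol
P = nRT/V = 4.536 × 0.08206 × 769 / 40.3 = 7.103 atm

7.10 atm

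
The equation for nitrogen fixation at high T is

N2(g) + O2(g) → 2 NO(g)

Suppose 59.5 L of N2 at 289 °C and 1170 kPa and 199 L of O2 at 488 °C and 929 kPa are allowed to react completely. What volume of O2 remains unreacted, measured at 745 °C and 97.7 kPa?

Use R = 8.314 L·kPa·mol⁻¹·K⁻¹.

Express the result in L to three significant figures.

1240 L

n(N2) = PV/RT = (1170 × 59.5) / (8.314 × 562.15) = 14.90 mol
n(O2) = PV/RT = (929 × 199) / (8.314 × 761.15) = 29.21 mol
For 14.90 mol N2, stoichiometry requires (1/1) × 14.90 = 14.90 mol O2; 29.21 mol is available, so N2 is limiting.
n(O2) consumed = (1/1) × 14.90 = 14.90 mol; remaining = 29.21 − 14.90 = 14.31 mol
V(O2) = nRT/P = 14.31 × 8.314 × 1018.15 / 97.7 = 1240 L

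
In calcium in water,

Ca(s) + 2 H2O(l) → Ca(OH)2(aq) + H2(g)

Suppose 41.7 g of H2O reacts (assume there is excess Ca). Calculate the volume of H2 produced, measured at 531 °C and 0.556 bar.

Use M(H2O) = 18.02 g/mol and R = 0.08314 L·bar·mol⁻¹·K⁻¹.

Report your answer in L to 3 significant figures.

139 L

n(H2O) = 41.70 / 18.02 = 2.314 mol
n(H2) = (1/2) × 2.314 = 1.157 mol
V = nRT/P = 1.157 × 0.08314 × 804.15 / 0.556 = 139.1 L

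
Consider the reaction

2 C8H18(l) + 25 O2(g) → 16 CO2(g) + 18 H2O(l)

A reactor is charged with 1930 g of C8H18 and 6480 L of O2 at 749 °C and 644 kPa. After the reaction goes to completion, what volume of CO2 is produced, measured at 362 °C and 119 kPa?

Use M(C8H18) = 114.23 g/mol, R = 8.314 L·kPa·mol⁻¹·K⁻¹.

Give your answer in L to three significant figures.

n(C8H18) = 1930 / 114.23 = 16.90 mol
n(O2) = PV/RT = (644 × 6480) / (8.314 × 1022.15) = 491.1 mol
For 16.90 mol C8H18, stoichiometry requires (25/2) × 16.90 = 211.2 mol O2; 491.1 mol is available, so C8H18 is limiting.
n(CO2) = (16/2) × 16.90 = 135.2 mol
V(CO2) = nRT/P = 135.2 × 8.314 × 635.15 / 119 = 6000 L

6000 L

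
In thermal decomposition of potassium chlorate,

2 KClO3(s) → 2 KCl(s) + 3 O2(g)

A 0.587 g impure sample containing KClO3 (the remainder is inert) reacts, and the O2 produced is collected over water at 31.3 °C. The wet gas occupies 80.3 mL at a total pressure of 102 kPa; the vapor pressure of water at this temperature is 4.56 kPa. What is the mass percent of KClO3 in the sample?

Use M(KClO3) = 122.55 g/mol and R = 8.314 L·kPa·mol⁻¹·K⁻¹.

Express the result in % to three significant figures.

P(O2) = 102 − 4.56 = 97.44 kPa
n(O2) = PV/RT = (97.44 × 0.08030) / (8.314 × 304.45) = 0.003091 mol
n(KClO3) = (2/3) × 0.003091 = 0.002061 mol
m(KClO3) = 0.002061 × 122.55 = 0.2526 g
%KClO3 = 0.2526 / 0.587 × 100 = 43.03%

43.0 %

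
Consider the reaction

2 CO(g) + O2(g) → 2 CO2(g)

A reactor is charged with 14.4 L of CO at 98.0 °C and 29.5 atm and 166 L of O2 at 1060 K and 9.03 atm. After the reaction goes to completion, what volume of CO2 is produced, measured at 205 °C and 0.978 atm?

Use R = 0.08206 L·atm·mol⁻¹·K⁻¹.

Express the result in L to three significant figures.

560 L

n(CO) = PV/RT = (29.5 × 14.4) / (0.08206 × 371.15) = 13.95 mol
n(O2) = PV/RT = (9.03 × 166) / (0.08206 × 1060) = 17.23 mol
For 13.95 mol CO, stoichiometry requires (1/2) × 13.95 = 6.975 mol O2; 17.23 mol is available, so CO is limiting.
n(CO2) = (2/2) × 13.95 = 13.95 mol
V(CO2) = nRT/P = 13.95 × 0.08206 × 478.15 / 0.978 = 559.7 L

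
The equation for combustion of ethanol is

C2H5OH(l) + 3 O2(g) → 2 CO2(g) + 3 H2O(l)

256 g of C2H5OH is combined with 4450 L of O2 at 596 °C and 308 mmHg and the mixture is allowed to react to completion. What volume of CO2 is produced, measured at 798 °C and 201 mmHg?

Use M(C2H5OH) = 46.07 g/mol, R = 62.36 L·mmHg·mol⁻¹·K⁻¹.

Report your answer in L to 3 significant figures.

3690 L

n(C2H5OH) = 256 / 46.07 = 5.557 mol
n(O2) = PV/RT = (308 × 4450) / (62.36 × 869.15) = 25.29 mol
For 5.557 mol C2H5OH, stoichiometry requires (3/1) × 5.557 = 16.67 mol O2; 25.29 mol is available, so C2H5OH is limiting.
n(CO2) = (2/1) × 5.557 = 11.11 mol
V(CO2) = nRT/P = 11.11 × 62.36 × 1071.15 / 201 = 3692 L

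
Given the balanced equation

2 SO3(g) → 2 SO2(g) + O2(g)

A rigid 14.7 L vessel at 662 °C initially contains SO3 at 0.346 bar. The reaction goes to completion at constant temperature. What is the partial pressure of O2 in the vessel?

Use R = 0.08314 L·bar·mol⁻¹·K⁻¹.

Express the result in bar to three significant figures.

0.173 bar

n(SO3)₀ = PV/RT = (0.346 × 14.7) / (0.08314 × 935.15) = 0.06542 mol
n(O2) = (1/2) × 0.06542 = 0.03271 mol
P(O2) = nRT/V = 0.03271 × 0.08314 × 935.15 / 14.7 = 0.1730 bar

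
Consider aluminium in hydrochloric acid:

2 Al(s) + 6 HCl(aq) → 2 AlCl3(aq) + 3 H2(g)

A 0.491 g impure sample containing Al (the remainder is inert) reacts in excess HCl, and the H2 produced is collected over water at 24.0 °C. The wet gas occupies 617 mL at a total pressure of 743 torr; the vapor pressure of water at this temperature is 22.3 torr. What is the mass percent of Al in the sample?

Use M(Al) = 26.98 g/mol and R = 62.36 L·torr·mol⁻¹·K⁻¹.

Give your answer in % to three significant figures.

P(H2) = 743 − 22.3 = 720.7 torr
n(H2) = PV/RT = (720.7 × 0.6170) / (62.36 × 297.15) = 0.02400 mol
n(Al) = (2/3) × 0.02400 = 0.01600 mol
m(Al) = 0.01600 × 26.98 = 0.4317 g
%Al = 0.4317 / 0.491 × 100 = 87.92%

87.9 %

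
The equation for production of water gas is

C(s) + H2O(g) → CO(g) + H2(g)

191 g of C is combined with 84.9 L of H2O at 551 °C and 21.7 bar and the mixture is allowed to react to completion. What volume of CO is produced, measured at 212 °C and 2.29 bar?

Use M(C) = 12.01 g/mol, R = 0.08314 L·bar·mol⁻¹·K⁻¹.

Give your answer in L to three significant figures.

n(C) = 191 / 12.01 = 15.90 mol
n(H2O) = PV/RT = (21.7 × 84.9) / (0.08314 × 824.15) = 26.89 mol
For 15.90 mol C, stoichiometry requires (1/1) × 15.90 = 15.90 mol H2O; 26.89 mol is available, so C is limiting.
n(CO) = (1/1) × 15.90 = 15.90 mol
V(CO) = nRT/P = 15.90 × 0.08314 × 485.15 / 2.29 = 280.1 L

280 L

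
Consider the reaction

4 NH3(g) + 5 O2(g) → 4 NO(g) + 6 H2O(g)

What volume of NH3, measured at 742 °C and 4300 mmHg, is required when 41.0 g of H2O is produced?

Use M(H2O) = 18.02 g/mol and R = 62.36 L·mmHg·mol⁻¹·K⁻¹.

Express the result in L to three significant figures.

n(H2O) = 41.00 / 18.02 = 2.275 mol
n(NH3) = (4/6) × 2.275 = 1.517 mol
V = nRT/P = 1.517 × 62.36 × 1015.15 / 4300 = 22.33 L

22.3 L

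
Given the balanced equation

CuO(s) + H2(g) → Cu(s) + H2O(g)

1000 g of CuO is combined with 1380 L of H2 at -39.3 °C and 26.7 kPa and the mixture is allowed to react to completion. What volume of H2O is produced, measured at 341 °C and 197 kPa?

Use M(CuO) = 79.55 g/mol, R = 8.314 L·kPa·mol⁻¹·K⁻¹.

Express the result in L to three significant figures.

326 L

n(CuO) = 1000 / 79.55 = 12.57 mol
n(H2) = PV/RT = (26.7 × 1380) / (8.314 × 233.85) = 18.95 mol
For 12.57 mol CuO, stoichiometry requires (1/1) × 12.57 = 12.57 mol H2; 18.95 mol is available, so CuO is limiting.
n(H2O) = (1/1) × 12.57 = 12.57 mol
V(H2O) = nRT/P = 12.57 × 8.314 × 614.15 / 197 = 325.8 L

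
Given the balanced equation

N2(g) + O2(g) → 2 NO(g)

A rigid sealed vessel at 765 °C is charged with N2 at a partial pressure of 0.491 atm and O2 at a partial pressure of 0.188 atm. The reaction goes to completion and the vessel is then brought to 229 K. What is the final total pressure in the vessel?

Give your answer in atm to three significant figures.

With V and T fixed, P_i ∝ n_i, so the mole ratios apply directly to partial pressures at 765 °C.
P(O2) required for 0.491 atm of N2 = (1/1) × 0.491 = 0.4910 atm; available 0.188 atm, so O2 is limiting.
P(N2) remaining = 0.491 − (1/1) × 0.188 = 0.3030 atm
P(gaseous products) = (2)/1 × 0.188 = 0.3760 atm
P_total at 765 °C = 0.3030 + 0.3760 = 0.6790 atm
Scaling to 229 K: P = 0.6790 × 229/1038.15 = 0.1498 atm

0.150 atm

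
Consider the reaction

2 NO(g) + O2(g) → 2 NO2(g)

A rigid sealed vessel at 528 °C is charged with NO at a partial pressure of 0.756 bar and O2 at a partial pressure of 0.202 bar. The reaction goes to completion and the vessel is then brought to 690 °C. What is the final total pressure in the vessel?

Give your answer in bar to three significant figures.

0.909 bar

With V and T fixed, P_i ∝ n_i, so the mole ratios apply directly to partial pressures at 528 °C.
P(O2) required for 0.756 bar of NO = (1/2) × 0.756 = 0.3780 bar; available 0.202 bar, so O2 is limiting.
P(NO) remaining = 0.756 − (2/1) × 0.202 = 0.3520 bar
P(gaseous products) = (2)/1 × 0.202 = 0.4040 bar
P_total at 528 °C = 0.3520 + 0.4040 = 0.7560 bar
Scaling to 690 °C: P = 0.7560 × 963.15/801.15 = 0.9089 bar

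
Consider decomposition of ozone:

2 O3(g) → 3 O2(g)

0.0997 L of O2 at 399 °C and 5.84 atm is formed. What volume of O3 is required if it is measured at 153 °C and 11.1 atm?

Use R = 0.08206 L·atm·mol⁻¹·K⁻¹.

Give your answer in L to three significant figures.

0.0222 L

n(O2) = PV/RT = (5.84 × 0.0997) / (0.08206 × 672.15) = 0.01056 mol
n(O3) = (2/3) × 0.01056 = 0.007040 mol
V = nRT/P = 0.007040 × 0.08206 × 426.15 / 11.1 = 0.02218 L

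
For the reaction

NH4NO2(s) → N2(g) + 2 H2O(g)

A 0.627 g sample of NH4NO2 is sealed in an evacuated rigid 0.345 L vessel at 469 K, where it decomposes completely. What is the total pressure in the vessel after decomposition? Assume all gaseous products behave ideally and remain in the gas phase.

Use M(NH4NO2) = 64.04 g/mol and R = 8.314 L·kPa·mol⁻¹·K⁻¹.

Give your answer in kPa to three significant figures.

332 kPa

n(NH4NO2) = 0.627 / 64.04 = 0.009791 mol
n(gas produced) = (3/1) × 0.009791 = 0.02937 mol
P = nRT/V = 0.02937 × 8.314 × 469 / 0.345 = 331.9 kPa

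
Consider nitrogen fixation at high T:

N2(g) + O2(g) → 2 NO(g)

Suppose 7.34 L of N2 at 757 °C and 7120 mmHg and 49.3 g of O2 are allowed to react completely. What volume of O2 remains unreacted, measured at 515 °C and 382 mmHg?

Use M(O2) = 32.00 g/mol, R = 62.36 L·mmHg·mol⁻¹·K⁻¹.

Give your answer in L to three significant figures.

93.6 L

n(N2) = PV/RT = (7120 × 7.34) / (62.36 × 1030.15) = 0.8135 mol
n(O2) = 49.3 / 32.00 = 1.541 mol
For 0.8135 mol N2, stoichiometry requires (1/1) × 0.8135 = 0.8135 mol O2; 1.541 mol is available, so N2 is limiting.
n(O2) consumed = (1/1) × 0.8135 = 0.8135 mol; remaining = 1.541 − 0.8135 = 0.7275 mol
V(O2) = nRT/P = 0.7275 × 62.36 × 788.15 / 382 = 93.60 L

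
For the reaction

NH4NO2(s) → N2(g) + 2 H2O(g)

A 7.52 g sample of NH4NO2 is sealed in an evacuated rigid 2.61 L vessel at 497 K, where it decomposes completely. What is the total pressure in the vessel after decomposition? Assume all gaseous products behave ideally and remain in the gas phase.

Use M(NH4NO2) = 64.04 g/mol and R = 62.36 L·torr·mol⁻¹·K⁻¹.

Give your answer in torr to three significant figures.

n(NH4NO2) = 7.52 / 64.04 = 0.1174 mol
n(gas produced) = (3/1) × 0.1174 = 0.3522 mol
P = nRT/V = 0.3522 × 62.36 × 497 / 2.61 = 4182 torr

4180 torr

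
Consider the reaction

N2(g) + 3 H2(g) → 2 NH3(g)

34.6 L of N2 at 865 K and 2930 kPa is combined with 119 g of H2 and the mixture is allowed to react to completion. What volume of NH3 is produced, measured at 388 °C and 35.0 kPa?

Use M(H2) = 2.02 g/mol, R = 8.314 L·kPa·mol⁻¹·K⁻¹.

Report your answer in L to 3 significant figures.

n(N2) = PV/RT = (2930 × 34.6) / (8.314 × 865) = 14.10 mol
n(H2) = 119 / 2.02 = 58.91 mol
For 14.10 mol N2, stoichiometry requires (3/1) × 14.10 = 42.30 mol H2; 58.91 mol is available, so N2 is limiting.
n(NH3) = (2/1) × 14.10 = 28.20 mol
V(NH3) = nRT/P = 28.20 × 8.314 × 661.15 / 35.0 = 4429 L

4430 L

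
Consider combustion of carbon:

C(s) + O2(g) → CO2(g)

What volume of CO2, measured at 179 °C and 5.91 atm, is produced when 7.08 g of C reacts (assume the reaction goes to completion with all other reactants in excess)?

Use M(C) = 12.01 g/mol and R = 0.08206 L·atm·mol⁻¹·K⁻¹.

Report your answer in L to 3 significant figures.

n(C) = 7.080 / 12.01 = 0.5895 mol
n(CO2) = (1/1) × 0.5895 = 0.5895 mol
V = nRT/P = 0.5895 × 0.08206 × 452.15 / 5.91 = 3.701 L

3.70 L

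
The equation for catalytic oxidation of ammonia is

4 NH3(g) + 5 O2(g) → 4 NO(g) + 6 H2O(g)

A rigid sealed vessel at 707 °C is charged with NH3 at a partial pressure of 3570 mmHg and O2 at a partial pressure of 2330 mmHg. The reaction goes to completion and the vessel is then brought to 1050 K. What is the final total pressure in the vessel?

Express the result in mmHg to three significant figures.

6820 mmHg

Because the vessel is rigid and T is held at 707 °C, work the stoichiometry in partial pressures (P_i = n_iRT/V).
P(O2) required for 3570 mmHg of NH3 = (5/4) × 3570 = 4462 mmHg; available 2330 mmHg, so O2 is limiting.
P(NH3) remaining = 3570 − (4/5) × 2330 = 1706 mmHg
P(gaseous products) = (4+6)/5 × 2330 = 4660 mmHg
P_total at 707 °C = 1706 + 4660 = 6366 mmHg
Scaling to 1050 K: P = 6366 × 1050/980.15 = 6820 mmHg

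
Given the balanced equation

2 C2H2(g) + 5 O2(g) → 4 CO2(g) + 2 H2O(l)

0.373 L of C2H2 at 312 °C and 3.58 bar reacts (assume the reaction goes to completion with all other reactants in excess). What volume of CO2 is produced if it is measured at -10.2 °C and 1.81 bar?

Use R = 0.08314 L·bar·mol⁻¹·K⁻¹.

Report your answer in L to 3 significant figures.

0.663 L

n(C2H2) = PV/RT = (3.58 × 0.373) / (0.08314 × 585.15) = 0.02745 mol
n(CO2) = (4/2) × 0.02745 = 0.05490 mol
V = nRT/P = 0.05490 × 0.08314 × 262.95 / 1.81 = 0.6631 L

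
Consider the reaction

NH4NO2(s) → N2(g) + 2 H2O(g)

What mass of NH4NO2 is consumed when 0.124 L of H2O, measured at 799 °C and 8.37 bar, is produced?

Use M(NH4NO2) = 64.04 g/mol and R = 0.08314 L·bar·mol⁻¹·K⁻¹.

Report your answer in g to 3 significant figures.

n(H2O) = PV/RT = (8.37 × 0.124) / (0.08314 × 1072.15) = 0.01164 mol
n(NH4NO2) = (1/2) × 0.01164 = 0.005820 mol
m(NH4NO2) = 0.005820 × 64.04 = 0.3727 g

0.373 g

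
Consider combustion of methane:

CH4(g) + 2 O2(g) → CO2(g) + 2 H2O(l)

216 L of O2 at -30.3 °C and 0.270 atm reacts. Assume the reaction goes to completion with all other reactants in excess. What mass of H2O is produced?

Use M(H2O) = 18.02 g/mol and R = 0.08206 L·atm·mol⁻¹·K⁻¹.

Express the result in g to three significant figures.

52.7 g

n(O2) = PV/RT = (0.270 × 216) / (0.08206 × 242.85) = 2.926 mol
n(H2O) = (2/2) × 2.926 = 2.926 mol
m(H2O) = 2.926 × 18.02 = 52.73 g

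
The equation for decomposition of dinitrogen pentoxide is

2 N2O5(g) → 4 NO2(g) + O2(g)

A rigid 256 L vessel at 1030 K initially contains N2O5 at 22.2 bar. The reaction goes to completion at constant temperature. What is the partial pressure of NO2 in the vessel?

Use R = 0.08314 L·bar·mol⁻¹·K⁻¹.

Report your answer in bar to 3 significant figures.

44.4 bar

n(N2O5)₀ = PV/RT = (22.2 × 256) / (0.08314 × 1030) = 66.37 mol
n(NO2) = (4/2) × 66.37 = 132.7 mol
P(NO2) = nRT/V = 132.7 × 0.08314 × 1030 / 256 = 44.39 bar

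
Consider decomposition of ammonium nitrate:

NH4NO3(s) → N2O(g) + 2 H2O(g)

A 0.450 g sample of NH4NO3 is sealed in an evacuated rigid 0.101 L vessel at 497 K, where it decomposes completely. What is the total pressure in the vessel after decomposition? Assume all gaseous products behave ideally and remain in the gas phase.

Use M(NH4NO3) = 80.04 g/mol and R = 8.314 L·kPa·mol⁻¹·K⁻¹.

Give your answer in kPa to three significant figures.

n(NH4NO3) = 0.450 / 80.04 = 0.005622 mol
n(gas produced) = (3/1) × 0.005622 = 0.01687 mol
P = nRT/V = 0.01687 × 8.314 × 497 / 0.101 = 690.2 kPa

690 kPa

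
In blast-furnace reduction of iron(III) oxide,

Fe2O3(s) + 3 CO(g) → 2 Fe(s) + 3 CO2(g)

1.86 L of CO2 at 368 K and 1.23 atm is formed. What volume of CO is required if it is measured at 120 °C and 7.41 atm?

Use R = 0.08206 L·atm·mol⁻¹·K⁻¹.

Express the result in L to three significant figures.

0.330 L

n(CO2) = PV/RT = (1.23 × 1.86) / (0.08206 × 368) = 0.07576 mol
n(CO) = (3/3) × 0.07576 = 0.07576 mol
V = nRT/P = 0.07576 × 0.08206 × 393.15 / 7.41 = 0.3298 L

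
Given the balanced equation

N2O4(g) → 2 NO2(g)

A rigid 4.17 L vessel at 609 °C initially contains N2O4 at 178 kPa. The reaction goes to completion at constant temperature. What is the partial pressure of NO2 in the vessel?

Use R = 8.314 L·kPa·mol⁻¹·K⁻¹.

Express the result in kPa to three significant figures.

356 kPa

n(N2O4)₀ = PV/RT = (178 × 4.17) / (8.314 × 882.15) = 0.1012 mol
n(NO2) = (2/1) × 0.1012 = 0.2024 mol
P(NO2) = nRT/V = 0.2024 × 8.314 × 882.15 / 4.17 = 356.0 kPa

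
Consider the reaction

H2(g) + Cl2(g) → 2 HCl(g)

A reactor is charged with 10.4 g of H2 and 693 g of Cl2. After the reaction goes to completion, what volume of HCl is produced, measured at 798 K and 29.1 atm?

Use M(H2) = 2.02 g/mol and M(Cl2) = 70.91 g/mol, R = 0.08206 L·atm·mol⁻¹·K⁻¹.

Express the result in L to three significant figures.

n(H2) = 10.4 / 2.02 = 5.149 mol
n(Cl2) = 693 / 70.91 = 9.773 mol
For 5.149 mol H2, stoichiometry requires (1/1) × 5.149 = 5.149 mol Cl2; 9.773 mol is available, so H2 is limiting.
n(HCl) = (2/1) × 5.149 = 10.30 mol
V(HCl) = nRT/P = 10.30 × 0.08206 × 798 / 29.1 = 23.18 L

23.2 L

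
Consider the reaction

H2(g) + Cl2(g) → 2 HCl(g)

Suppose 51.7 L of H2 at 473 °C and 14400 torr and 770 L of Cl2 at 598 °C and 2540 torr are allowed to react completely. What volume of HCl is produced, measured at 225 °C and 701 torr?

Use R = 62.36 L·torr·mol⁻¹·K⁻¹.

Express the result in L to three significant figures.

n(H2) = PV/RT = (14400 × 51.7) / (62.36 × 746.15) = 16.00 mol
n(Cl2) = PV/RT = (2540 × 770) / (62.36 × 871.15) = 36.00 mol
For 16.00 mol H2, stoichiometry requires (1/1) × 16.00 = 16.00 mol Cl2; 36.00 mol is available, so H2 is limiting.
n(HCl) = (2/1) × 16.00 = 32.00 mol
V(HCl) = nRT/P = 32.00 × 62.36 × 498.15 / 701 = 1418 L

1420 L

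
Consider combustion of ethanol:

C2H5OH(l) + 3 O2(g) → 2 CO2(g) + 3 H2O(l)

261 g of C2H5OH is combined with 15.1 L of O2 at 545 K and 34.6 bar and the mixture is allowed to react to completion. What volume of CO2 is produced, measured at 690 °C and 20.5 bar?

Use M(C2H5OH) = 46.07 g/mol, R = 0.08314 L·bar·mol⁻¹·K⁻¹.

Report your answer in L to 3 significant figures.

n(C2H5OH) = 261 / 46.07 = 5.665 mol
n(O2) = PV/RT = (34.6 × 15.1) / (0.08314 × 545) = 11.53 mol
For 5.665 mol C2H5OH, stoichiometry requires (3/1) × 5.665 = 17.00 mol O2; 11.53 mol is available, so O2 is limiting.
n(CO2) = (2/3) × 11.53 = 7.687 mol
V(CO2) = nRT/P = 7.687 × 0.08314 × 963.15 / 20.5 = 30.03 L

30.0 L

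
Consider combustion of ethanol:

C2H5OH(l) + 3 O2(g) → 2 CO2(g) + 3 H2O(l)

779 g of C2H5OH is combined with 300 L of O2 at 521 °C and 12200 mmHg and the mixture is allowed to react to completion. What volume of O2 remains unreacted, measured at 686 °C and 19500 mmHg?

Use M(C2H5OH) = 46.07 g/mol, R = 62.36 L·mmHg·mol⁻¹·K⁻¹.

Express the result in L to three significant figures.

n(C2H5OH) = 779 / 46.07 = 16.91 mol
n(O2) = PV/RT = (12200 × 300) / (62.36 × 794.15) = 73.90 mol
For 16.91 mol C2H5OH, stoichiometry requires (3/1) × 16.91 = 50.73 mol O2; 73.90 mol is available, so C2H5OH is limiting.
n(O2) consumed = (3/1) × 16.91 = 50.73 mol; remaining = 73.90 − 50.73 = 23.17 mol
V(O2) = nRT/P = 23.17 × 62.36 × 959.15 / 19500 = 71.07 L

71.1 L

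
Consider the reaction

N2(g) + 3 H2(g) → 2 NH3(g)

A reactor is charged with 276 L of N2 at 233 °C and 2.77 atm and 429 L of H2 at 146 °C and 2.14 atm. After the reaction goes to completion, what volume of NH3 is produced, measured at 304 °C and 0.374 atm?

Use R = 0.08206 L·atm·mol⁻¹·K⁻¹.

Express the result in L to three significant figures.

2250 L

n(N2) = PV/RT = (2.77 × 276) / (0.08206 × 506.15) = 18.41 mol
n(H2) = PV/RT = (2.14 × 429) / (0.08206 × 419.15) = 26.69 mol
For 18.41 mol N2, stoichiometry requires (3/1) × 18.41 = 55.23 mol H2; 26.69 mol is available, so H2 is limiting.
n(NH3) = (2/3) × 26.69 = 17.79 mol
V(NH3) = nRT/P = 17.79 × 0.08206 × 577.15 / 0.374 = 2253 L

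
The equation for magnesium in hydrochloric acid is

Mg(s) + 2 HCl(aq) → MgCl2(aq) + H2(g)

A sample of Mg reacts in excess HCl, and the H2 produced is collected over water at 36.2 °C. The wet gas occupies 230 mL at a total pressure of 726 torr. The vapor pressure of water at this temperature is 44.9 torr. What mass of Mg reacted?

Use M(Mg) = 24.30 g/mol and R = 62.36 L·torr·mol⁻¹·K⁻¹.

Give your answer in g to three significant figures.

P(H2) = 726 − 44.9 = 681.1 torr
n(H2) = PV/RT = (681.1 × 0.2300) / (62.36 × 309.35) = 0.008120 mol
n(Mg) = (1/1) × 0.008120 = 0.008120 mol
m(Mg) = 0.008120 × 24.30 = 0.1973 g

0.197 g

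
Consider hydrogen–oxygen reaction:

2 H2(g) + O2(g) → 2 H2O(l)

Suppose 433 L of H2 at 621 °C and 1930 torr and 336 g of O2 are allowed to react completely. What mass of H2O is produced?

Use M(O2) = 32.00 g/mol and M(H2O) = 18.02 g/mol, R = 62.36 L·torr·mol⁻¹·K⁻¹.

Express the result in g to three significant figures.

n(H2) = PV/RT = (1930 × 433) / (62.36 × 894.15) = 14.99 mol
n(O2) = 336 / 32.00 = 10.50 mol
For 14.99 mol H2, stoichiometry requires (1/2) × 14.99 = 7.495 mol O2; 10.50 mol is available, so H2 is limiting.
n(H2O) = (2/2) × 14.99 = 14.99 mol
m(H2O) = 14.99 × 18.02 = 270.1 g

270 g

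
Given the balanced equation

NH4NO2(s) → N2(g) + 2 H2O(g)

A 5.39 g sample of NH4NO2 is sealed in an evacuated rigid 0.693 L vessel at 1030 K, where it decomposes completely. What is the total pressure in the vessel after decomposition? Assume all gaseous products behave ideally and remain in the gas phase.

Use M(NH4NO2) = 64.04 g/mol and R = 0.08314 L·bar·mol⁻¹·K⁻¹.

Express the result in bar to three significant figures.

31.2 bar

n(NH4NO2) = 5.39 / 64.04 = 0.08417 mol
n(gas produced) = (3/1) × 0.08417 = 0.2525 mol
P = nRT/V = 0.2525 × 0.08314 × 1030 / 0.693 = 31.20 bar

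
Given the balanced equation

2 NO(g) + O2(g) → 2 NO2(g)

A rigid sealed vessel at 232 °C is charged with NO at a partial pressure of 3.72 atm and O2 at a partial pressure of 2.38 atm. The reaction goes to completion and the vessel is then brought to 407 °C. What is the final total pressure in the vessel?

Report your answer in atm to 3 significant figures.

With V and T fixed, P_i ∝ n_i, so the mole ratios apply directly to partial pressures at 232 °C.
P(O2) required for 3.72 atm of NO = (1/2) × 3.72 = 1.860 atm; available 2.38 atm, so NO is limiting.
P(O2) remaining = 2.38 − (1/2) × 3.72 = 0.5200 atm
P(gaseous products) = (2)/2 × 3.72 = 3.720 atm
P_total at 232 °C = 0.5200 + 3.720 = 4.240 atm
Scaling to 407 °C: P = 4.240 × 680.15/505.15 = 5.709 atm

5.71 atm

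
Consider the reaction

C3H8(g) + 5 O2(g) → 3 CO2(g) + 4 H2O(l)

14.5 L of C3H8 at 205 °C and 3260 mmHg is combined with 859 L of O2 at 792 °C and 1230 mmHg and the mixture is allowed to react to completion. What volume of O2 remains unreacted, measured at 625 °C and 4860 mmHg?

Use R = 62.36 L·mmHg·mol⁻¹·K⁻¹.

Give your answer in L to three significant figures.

n(C3H8) = PV/RT = (3260 × 14.5) / (62.36 × 478.15) = 1.585 mol
n(O2) = PV/RT = (1230 × 859) / (62.36 × 1065.15) = 15.91 mol
For 1.585 mol C3H8, stoichiometry requires (5/1) × 1.585 = 7.925 mol O2; 15.91 mol is available, so C3H8 is limiting.
n(O2) consumed = (5/1) × 1.585 = 7.925 mol; remaining = 15.91 − 7.925 = 7.985 mol
V(O2) = nRT/P = 7.985 × 62.36 × 898.15 / 4860 = 92.02 L

92.0 L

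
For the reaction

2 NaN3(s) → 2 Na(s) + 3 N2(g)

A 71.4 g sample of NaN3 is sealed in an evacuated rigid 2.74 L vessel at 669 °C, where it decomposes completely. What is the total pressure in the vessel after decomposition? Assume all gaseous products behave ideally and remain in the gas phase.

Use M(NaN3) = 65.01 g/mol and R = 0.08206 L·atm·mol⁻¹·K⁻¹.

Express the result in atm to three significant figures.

n(NaN3) = 71.4 / 65.01 = 1.098 mol
n(gas produced) = (3/2) × 1.098 = 1.647 mol
P = nRT/V = 1.647 × 0.08206 × 942.15 / 2.74 = 46.47 atm

46.5 atm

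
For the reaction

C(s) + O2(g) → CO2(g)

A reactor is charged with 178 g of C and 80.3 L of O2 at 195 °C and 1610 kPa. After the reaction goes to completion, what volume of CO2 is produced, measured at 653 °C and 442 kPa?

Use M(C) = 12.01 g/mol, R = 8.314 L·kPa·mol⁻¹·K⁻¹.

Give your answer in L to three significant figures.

n(C) = 178 / 12.01 = 14.82 mol
n(O2) = PV/RT = (1610 × 80.3) / (8.314 × 468.15) = 33.22 mol
For 14.82 mol C, stoichiometry requires (1/1) × 14.82 = 14.82 mol O2; 33.22 mol is available, so C is limiting.
n(CO2) = (1/1) × 14.82 = 14.82 mol
V(CO2) = nRT/P = 14.82 × 8.314 × 926.15 / 442 = 258.2 L

258 L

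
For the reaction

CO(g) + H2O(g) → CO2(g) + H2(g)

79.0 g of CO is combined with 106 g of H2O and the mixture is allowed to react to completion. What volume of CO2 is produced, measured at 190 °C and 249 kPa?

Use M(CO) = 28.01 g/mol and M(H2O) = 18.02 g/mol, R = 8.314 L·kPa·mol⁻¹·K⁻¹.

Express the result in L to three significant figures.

43.6 L

n(CO) = 79.0 / 28.01 = 2.820 mol
n(H2O) = 106 / 18.02 = 5.882 mol
For 2.820 mol CO, stoichiometry requires (1/1) × 2.820 = 2.820 mol H2O; 5.882 mol is available, so CO is limiting.
n(CO2) = (1/1) × 2.820 = 2.820 mol
V(CO2) = nRT/P = 2.820 × 8.314 × 463.15 / 249 = 43.61 L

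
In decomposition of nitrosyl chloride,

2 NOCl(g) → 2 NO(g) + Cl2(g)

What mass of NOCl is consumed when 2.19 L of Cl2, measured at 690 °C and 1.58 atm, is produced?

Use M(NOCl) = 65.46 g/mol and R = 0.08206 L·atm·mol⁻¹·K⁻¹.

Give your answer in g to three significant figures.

5.73 g

n(Cl2) = PV/RT = (1.58 × 2.19) / (0.08206 × 963.15) = 0.04378 mol
n(NOCl) = (2/1) × 0.04378 = 0.08756 mol
m(NOCl) = 0.08756 × 65.46 = 5.732 g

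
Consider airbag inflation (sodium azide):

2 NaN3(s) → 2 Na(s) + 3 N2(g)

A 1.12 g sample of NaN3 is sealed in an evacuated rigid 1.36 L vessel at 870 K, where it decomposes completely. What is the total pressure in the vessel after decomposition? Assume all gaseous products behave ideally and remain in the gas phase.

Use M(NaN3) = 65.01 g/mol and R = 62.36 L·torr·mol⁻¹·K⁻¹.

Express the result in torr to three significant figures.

n(NaN3) = 1.12 / 65.01 = 0.01723 mol
n(gas produced) = (3/2) × 0.01723 = 0.02584 mol
P = nRT/V = 0.02584 × 62.36 × 870 / 1.36 = 1031 torr

1030 torr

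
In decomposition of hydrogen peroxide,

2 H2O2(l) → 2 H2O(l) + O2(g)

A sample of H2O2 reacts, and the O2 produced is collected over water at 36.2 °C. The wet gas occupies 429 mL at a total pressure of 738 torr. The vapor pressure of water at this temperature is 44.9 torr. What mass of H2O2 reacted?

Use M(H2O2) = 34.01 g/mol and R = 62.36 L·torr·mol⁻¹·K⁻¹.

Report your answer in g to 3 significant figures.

P(O2) = 738 − 44.9 = 693.1 torr
n(O2) = PV/RT = (693.1 × 0.4290) / (62.36 × 309.35) = 0.01541 mol
n(H2O2) = (2/1) × 0.01541 = 0.03082 mol
m(H2O2) = 0.03082 × 34.01 = 1.048 g

1.05 g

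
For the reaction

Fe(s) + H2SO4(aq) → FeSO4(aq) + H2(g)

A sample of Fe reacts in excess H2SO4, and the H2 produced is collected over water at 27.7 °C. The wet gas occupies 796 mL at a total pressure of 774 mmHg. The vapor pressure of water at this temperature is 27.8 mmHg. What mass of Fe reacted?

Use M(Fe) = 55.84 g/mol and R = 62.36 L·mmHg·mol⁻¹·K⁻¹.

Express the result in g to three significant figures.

P(H2) = 774 − 27.8 = 746.2 mmHg
n(H2) = PV/RT = (746.2 × 0.7960) / (62.36 × 300.85) = 0.03166 mol
n(Fe) = (1/1) × 0.03166 = 0.03166 mol
m(Fe) = 0.03166 × 55.84 = 1.768 g

1.77 g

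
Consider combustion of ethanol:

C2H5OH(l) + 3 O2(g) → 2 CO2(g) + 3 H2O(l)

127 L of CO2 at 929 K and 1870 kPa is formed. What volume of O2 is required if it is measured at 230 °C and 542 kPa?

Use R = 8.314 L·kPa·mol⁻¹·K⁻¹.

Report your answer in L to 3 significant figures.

356 L

n(CO2) = PV/RT = (1870 × 127) / (8.314 × 929) = 30.75 mol
n(O2) = (3/2) × 30.75 = 46.12 mol
V = nRT/P = 46.12 × 8.314 × 503.15 / 542 = 356.0 L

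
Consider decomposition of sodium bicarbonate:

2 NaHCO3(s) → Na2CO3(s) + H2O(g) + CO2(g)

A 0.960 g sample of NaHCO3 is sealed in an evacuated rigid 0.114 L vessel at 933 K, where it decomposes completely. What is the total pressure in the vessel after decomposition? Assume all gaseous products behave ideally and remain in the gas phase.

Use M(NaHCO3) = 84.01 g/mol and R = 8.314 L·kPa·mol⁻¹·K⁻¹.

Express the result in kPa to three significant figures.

778 kPa

n(NaHCO3) = 0.960 / 84.01 = 0.01143 mol
n(gas produced) = (2/2) × 0.01143 = 0.01143 mol
P = nRT/V = 0.01143 × 8.314 × 933 / 0.114 = 777.7 kPa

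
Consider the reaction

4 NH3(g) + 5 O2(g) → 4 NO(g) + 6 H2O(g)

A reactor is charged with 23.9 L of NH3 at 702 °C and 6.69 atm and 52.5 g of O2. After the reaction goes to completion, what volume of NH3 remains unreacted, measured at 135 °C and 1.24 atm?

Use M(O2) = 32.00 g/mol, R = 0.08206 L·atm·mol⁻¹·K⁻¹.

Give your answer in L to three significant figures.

n(NH3) = PV/RT = (6.69 × 23.9) / (0.08206 × 975.15) = 1.998 mol
n(O2) = 52.5 / 32.00 = 1.641 mol
For 1.998 mol NH3, stoichiometry requires (5/4) × 1.998 = 2.498 mol O2; 1.641 mol is available, so O2 is limiting.
n(NH3) consumed = (4/5) × 1.641 = 1.313 mol; remaining = 1.998 − 1.313 = 0.6850 mol
V(NH3) = nRT/P = 0.6850 × 0.08206 × 408.15 / 1.24 = 18.50 L

18.5 L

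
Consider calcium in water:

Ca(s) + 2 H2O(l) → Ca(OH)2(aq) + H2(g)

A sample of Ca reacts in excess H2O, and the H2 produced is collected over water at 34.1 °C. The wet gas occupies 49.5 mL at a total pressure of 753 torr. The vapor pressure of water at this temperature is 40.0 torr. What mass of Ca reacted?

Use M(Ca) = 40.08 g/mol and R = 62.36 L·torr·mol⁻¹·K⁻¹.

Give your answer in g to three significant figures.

0.0738 g

P(H2) = 753 − 40.0 = 713.0 torr
n(H2) = PV/RT = (713.0 × 0.04950) / (62.36 × 307.25) = 0.001842 mol
n(Ca) = (1/1) × 0.001842 = 0.001842 mol
m(Ca) = 0.001842 × 40.08 = 0.07383 g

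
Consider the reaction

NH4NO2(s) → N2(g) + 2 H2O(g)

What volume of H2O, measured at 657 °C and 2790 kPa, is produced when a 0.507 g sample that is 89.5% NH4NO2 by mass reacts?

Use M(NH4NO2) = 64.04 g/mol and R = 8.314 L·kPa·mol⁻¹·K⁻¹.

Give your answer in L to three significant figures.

mass of NH4NO2 = 0.507 × 89.5/100 = 0.4538 g
n(NH4NO2) = 0.4538 / 64.04 = 0.007086 mol
n(H2O) = (2/1) × 0.007086 = 0.01417 mol
V = nRT/P = 0.01417 × 8.314 × 930.15 / 2790 = 0.03928 L

0.0393 L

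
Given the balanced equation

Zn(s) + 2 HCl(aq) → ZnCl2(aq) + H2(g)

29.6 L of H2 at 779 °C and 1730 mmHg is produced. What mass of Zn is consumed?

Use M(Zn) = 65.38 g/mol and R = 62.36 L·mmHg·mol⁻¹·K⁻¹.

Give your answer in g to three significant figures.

n(H2) = PV/RT = (1730 × 29.6) / (62.36 × 1052.15) = 0.7805 mol
n(Zn) = (1/1) × 0.7805 = 0.7805 mol
m(Zn) = 0.7805 × 65.38 = 51.03 g

51.0 g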